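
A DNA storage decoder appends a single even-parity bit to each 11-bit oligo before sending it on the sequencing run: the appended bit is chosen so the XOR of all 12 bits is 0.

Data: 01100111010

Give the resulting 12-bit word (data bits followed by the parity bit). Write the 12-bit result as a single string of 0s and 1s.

XOR of the 11 data bits: 0⊕1⊕1⊕0⊕0⊕1⊕1⊕1⊕0⊕1⊕0 = 0
Parity bit = 0 (so all 12 bits XOR to 0).

011001110100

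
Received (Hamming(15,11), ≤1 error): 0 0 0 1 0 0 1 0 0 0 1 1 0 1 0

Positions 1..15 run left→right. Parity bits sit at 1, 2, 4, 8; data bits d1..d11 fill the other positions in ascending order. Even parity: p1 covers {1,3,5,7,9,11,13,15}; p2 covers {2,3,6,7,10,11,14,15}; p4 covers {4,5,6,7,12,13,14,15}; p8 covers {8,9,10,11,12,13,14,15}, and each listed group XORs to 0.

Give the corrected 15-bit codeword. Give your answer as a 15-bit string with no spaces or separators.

000100100111010

s1 (pos 1,3,5,7,9,11,13,15): 0⊕0⊕0⊕1⊕0⊕1⊕0⊕0 = 0
s2 (pos 2,3,6,7,10,11,14,15): 0⊕0⊕0⊕1⊕0⊕1⊕1⊕0 = 1
s4 (pos 4,5,6,7,12,13,14,15): 1⊕0⊕0⊕1⊕1⊕0⊕1⊕0 = 0
s8 (pos 8,9,10,11,12,13,14,15): 0⊕0⊕0⊕1⊕1⊕0⊕1⊕0 = 1
Syndrome s8…s1 = 1010 → error at position 10.
Flip position 10: 000100100011010 → 000100100111010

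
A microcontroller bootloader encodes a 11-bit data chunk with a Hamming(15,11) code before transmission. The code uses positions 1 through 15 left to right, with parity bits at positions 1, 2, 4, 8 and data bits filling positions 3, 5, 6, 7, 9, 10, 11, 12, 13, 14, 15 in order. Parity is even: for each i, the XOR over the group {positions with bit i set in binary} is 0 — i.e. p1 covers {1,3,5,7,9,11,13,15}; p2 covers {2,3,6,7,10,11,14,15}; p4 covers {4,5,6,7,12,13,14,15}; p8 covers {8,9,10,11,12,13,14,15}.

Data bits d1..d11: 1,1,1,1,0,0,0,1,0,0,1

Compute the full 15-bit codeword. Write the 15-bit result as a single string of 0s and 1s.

001111100001001

Place data at non-parity positions: p1 p2 1 p4 1 1 1 p8 0 0 0 1 0 0 1
p1 (pos 1,3,5,7,9,11,13,15): XOR of data positions = 1⊕1⊕1⊕0⊕0⊕0⊕1 = 0
p2 (pos 2,3,6,7,10,11,14,15): XOR of data positions = 1⊕1⊕1⊕0⊕0⊕0⊕1 = 0
p4 (pos 4,5,6,7,12,13,14,15): XOR of data positions = 1⊕1⊕1⊕1⊕0⊕0⊕1 = 1
p8 (pos 8,9,10,11,12,13,14,15): XOR of data positions = 0⊕0⊕0⊕1⊕0⊕0⊕1 = 0
Codeword: 001111100001001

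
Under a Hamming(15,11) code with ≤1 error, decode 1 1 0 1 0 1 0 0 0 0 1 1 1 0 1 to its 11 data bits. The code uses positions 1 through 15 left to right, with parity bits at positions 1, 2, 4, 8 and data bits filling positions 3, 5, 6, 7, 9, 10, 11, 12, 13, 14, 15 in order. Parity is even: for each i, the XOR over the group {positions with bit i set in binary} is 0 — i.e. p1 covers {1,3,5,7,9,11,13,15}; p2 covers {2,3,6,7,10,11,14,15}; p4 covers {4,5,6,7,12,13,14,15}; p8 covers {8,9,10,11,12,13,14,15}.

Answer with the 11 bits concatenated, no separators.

s1 (pos 1,3,5,7,9,11,13,15): 1⊕0⊕0⊕0⊕0⊕1⊕1⊕1 = 0
s2 (pos 2,3,6,7,10,11,14,15): 1⊕0⊕1⊕0⊕0⊕1⊕0⊕1 = 0
s4 (pos 4,5,6,7,12,13,14,15): 1⊕0⊕1⊕0⊕1⊕1⊕0⊕1 = 1
s8 (pos 8,9,10,11,12,13,14,15): 0⊕0⊕0⊕1⊕1⊕1⊕0⊕1 = 0
Syndrome s8…s1 = 0100 → error at position 4.
Flip position 4: 110101000011101 → 110001000011101
Read data bits from positions 3,5,6,7,9,10,11,12,13,14,15: 00100011101

00100011101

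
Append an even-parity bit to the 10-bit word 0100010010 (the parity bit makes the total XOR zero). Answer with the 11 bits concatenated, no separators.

01000100101

XOR of the 10 data bits: 0⊕1⊕0⊕0⊕0⊕1⊕0⊕0⊕1⊕0 = 1
Parity bit = 1 (so all 11 bits XOR to 0).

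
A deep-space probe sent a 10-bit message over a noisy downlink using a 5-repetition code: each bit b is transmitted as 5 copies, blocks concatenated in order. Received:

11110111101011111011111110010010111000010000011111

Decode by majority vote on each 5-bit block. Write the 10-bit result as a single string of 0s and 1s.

Block 1 (11110): 4 ones → 1
Block 2 (11110): 4 ones → 1
Block 3 (10111): 4 ones → 1
Block 4 (11011): 4 ones → 1
Block 5 (11111): 5 ones → 1
Block 6 (00100): 1 one → 0
Block 7 (10111): 4 ones → 1
Block 8 (00001): 1 one → 0
Block 9 (00000): 0 ones → 0
Block 10 (11111): 5 ones → 1

1111101001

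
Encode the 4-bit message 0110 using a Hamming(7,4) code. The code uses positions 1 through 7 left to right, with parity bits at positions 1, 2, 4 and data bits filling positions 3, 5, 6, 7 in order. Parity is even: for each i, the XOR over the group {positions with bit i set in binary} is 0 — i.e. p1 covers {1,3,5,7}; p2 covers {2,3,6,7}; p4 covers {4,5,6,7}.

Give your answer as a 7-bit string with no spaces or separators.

Place data at non-parity positions: p1 p2 0 p4 1 1 0
p1 (pos 1,3,5,7): XOR of data positions = 0⊕1⊕0 = 1
p2 (pos 2,3,6,7): XOR of data positions = 0⊕1⊕0 = 1
p4 (pos 4,5,6,7): XOR of data positions = 1⊕1⊕0 = 0
Codeword: 1100110

1100110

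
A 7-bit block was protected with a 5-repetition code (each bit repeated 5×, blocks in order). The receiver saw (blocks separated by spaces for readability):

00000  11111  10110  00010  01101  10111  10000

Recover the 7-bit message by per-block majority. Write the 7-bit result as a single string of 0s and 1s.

0110110

Block 1 (00000): 0 ones → 0
Block 2 (11111): 5 ones → 1
Block 3 (10110): 3 ones → 1
Block 4 (00010): 1 one → 0
Block 5 (01101): 3 ones → 1
Block 6 (10111): 4 ones → 1
Block 7 (10000): 1 one → 0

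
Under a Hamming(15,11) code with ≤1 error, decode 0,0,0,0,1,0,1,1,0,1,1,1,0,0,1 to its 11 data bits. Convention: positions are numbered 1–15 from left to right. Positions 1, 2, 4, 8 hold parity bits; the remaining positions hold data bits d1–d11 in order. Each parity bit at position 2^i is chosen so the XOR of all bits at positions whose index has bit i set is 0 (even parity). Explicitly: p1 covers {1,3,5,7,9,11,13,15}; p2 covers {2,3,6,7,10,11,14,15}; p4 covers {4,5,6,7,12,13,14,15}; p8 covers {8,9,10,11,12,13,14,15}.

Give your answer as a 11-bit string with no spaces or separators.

01010111001

s1 (pos 1,3,5,7,9,11,13,15): 0⊕0⊕1⊕1⊕0⊕1⊕0⊕1 = 0
s2 (pos 2,3,6,7,10,11,14,15): 0⊕0⊕0⊕1⊕1⊕1⊕0⊕1 = 0
s4 (pos 4,5,6,7,12,13,14,15): 0⊕1⊕0⊕1⊕1⊕0⊕0⊕1 = 0
s8 (pos 8,9,10,11,12,13,14,15): 1⊕0⊕1⊕1⊕1⊕0⊕0⊕1 = 1
Syndrome s8…s1 = 1000 → error at position 8.
Flip position 8: 000010110111001 → 000010100111001
Read data bits from positions 3,5,6,7,9,10,11,12,13,14,15: 01010111001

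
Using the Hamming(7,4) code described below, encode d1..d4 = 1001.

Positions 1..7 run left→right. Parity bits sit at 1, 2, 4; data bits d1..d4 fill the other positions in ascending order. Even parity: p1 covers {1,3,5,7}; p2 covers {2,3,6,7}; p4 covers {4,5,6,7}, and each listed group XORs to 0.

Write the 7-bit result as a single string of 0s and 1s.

0011001

Place data at non-parity positions: p1 p2 1 p4 0 0 1
p1 (pos 1,3,5,7): XOR of data positions = 1⊕0⊕1 = 0
p2 (pos 2,3,6,7): XOR of data positions = 1⊕0⊕1 = 0
p4 (pos 4,5,6,7): XOR of data positions = 0⊕0⊕1 = 1
Codeword: 0011001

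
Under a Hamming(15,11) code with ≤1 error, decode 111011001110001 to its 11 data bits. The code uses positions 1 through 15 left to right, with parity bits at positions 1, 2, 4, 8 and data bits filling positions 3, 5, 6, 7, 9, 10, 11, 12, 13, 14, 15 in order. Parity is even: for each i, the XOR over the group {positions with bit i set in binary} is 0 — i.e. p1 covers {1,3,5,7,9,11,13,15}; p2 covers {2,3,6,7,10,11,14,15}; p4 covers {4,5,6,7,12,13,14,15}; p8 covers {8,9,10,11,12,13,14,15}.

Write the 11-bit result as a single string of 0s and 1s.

s1 (pos 1,3,5,7,9,11,13,15): 1⊕1⊕1⊕0⊕1⊕1⊕0⊕1 = 0
s2 (pos 2,3,6,7,10,11,14,15): 1⊕1⊕1⊕0⊕1⊕1⊕0⊕1 = 0
s4 (pos 4,5,6,7,12,13,14,15): 0⊕1⊕1⊕0⊕0⊕0⊕0⊕1 = 1
s8 (pos 8,9,10,11,12,13,14,15): 0⊕1⊕1⊕1⊕0⊕0⊕0⊕1 = 0
Syndrome s8…s1 = 0100 → error at position 4.
Flip position 4: 111011001110001 → 111111001110001
Read data bits from positions 3,5,6,7,9,10,11,12,13,14,15: 11101110001

11101110001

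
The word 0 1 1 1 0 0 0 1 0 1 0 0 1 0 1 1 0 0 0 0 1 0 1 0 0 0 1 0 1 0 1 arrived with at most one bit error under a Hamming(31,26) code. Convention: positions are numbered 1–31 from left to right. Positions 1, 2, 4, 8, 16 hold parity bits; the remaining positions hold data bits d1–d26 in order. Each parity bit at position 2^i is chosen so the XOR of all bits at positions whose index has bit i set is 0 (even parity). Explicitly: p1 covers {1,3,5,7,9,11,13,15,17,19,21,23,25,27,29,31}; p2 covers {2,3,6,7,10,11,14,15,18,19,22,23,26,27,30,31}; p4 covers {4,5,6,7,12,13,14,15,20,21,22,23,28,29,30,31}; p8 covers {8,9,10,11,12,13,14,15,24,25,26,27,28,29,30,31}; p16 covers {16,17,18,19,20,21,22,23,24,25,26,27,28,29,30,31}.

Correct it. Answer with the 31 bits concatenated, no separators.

s1 (pos 1,3,5,7,9,11,13,15,17,19,21,23,25,27,29,31): 0⊕1⊕0⊕0⊕0⊕0⊕1⊕1⊕0⊕0⊕1⊕1⊕0⊕1⊕1⊕1 = 0
s2 (pos 2,3,6,7,10,11,14,15,18,19,22,23,26,27,30,31): 1⊕1⊕0⊕0⊕1⊕0⊕0⊕1⊕0⊕0⊕0⊕1⊕0⊕1⊕0⊕1 = 1
s4 (pos 4,5,6,7,12,13,14,15,20,21,22,23,28,29,30,31): 1⊕0⊕0⊕0⊕0⊕1⊕0⊕1⊕0⊕1⊕0⊕1⊕0⊕1⊕0⊕1 = 1
s8 (pos 8,9,10,11,12,13,14,15,24,25,26,27,28,29,30,31): 1⊕0⊕1⊕0⊕0⊕1⊕0⊕1⊕0⊕0⊕0⊕1⊕0⊕1⊕0⊕1 = 1
s16 (pos 16,17,18,19,20,21,22,23,24,25,26,27,28,29,30,31): 1⊕0⊕0⊕0⊕0⊕1⊕0⊕1⊕0⊕0⊕0⊕1⊕0⊕1⊕0⊕1 = 0
Syndrome s16…s1 = 01110 → error at position 14.
Flip position 14: 0111000101001011000010100010101 → 0111000101001111000010100010101

0111000101001111000010100010101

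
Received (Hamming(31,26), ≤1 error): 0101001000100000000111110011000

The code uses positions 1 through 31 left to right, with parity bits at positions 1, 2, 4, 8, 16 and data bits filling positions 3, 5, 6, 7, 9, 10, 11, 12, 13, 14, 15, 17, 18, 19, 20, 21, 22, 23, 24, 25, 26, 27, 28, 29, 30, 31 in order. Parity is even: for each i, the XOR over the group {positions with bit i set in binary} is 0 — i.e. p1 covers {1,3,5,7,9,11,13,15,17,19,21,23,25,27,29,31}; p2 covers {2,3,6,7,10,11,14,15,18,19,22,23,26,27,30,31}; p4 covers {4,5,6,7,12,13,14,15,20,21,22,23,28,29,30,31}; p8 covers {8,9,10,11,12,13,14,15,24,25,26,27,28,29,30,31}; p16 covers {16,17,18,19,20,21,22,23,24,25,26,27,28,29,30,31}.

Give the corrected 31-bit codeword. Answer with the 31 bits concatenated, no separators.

s1 (pos 1,3,5,7,9,11,13,15,17,19,21,23,25,27,29,31): 0⊕0⊕0⊕1⊕0⊕1⊕0⊕0⊕0⊕0⊕1⊕1⊕0⊕1⊕0⊕0 = 1
s2 (pos 2,3,6,7,10,11,14,15,18,19,22,23,26,27,30,31): 1⊕0⊕0⊕1⊕0⊕1⊕0⊕0⊕0⊕0⊕1⊕1⊕0⊕1⊕0⊕0 = 0
s4 (pos 4,5,6,7,12,13,14,15,20,21,22,23,28,29,30,31): 1⊕0⊕0⊕1⊕0⊕0⊕0⊕0⊕1⊕1⊕1⊕1⊕1⊕0⊕0⊕0 = 1
s8 (pos 8,9,10,11,12,13,14,15,24,25,26,27,28,29,30,31): 0⊕0⊕0⊕1⊕0⊕0⊕0⊕0⊕1⊕0⊕0⊕1⊕1⊕0⊕0⊕0 = 0
s16 (pos 16,17,18,19,20,21,22,23,24,25,26,27,28,29,30,31): 0⊕0⊕0⊕0⊕1⊕1⊕1⊕1⊕1⊕0⊕0⊕1⊕1⊕0⊕0⊕0 = 1
Syndrome s16…s1 = 10101 → error at position 21.
Flip position 21: 0101001000100000000111110011000 → 0101001000100000000101110011000

0101001000100000000101110011000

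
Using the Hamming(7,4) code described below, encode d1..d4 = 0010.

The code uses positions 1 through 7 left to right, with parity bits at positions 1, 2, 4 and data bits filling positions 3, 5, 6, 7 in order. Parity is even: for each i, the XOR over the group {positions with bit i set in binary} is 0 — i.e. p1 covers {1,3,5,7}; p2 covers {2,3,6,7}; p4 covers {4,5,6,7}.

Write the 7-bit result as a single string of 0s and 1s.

0101010

Place data at non-parity positions: p1 p2 0 p4 0 1 0
p1 (pos 1,3,5,7): XOR of data positions = 0⊕0⊕0 = 0
p2 (pos 2,3,6,7): XOR of data positions = 0⊕1⊕0 = 1
p4 (pos 4,5,6,7): XOR of data positions = 0⊕1⊕0 = 1
Codeword: 0101010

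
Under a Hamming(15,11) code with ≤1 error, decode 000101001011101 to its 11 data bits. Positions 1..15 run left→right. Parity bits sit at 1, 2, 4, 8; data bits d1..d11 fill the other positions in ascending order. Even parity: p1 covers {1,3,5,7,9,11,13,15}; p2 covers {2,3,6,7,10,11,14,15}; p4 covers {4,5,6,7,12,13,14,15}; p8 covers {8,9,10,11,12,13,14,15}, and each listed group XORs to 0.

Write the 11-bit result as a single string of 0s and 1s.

s1 (pos 1,3,5,7,9,11,13,15): 0⊕0⊕0⊕0⊕1⊕1⊕1⊕1 = 0
s2 (pos 2,3,6,7,10,11,14,15): 0⊕0⊕1⊕0⊕0⊕1⊕0⊕1 = 1
s4 (pos 4,5,6,7,12,13,14,15): 1⊕0⊕1⊕0⊕1⊕1⊕0⊕1 = 1
s8 (pos 8,9,10,11,12,13,14,15): 0⊕1⊕0⊕1⊕1⊕1⊕0⊕1 = 1
Syndrome s8…s1 = 1110 → error at position 14.
Flip position 14: 000101001011101 → 000101001011111
Read data bits from positions 3,5,6,7,9,10,11,12,13,14,15: 00101011111

00101011111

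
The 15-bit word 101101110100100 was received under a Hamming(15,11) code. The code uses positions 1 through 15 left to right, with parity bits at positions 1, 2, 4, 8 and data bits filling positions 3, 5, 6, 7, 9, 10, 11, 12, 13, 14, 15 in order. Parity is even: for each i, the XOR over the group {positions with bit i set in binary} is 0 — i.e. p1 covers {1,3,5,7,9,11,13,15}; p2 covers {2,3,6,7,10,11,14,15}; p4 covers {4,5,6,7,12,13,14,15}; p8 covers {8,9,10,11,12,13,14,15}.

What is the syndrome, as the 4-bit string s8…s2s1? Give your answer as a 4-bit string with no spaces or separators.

s1 (pos 1,3,5,7,9,11,13,15): 1⊕1⊕0⊕1⊕0⊕0⊕1⊕0 = 0
s2 (pos 2,3,6,7,10,11,14,15): 0⊕1⊕1⊕1⊕1⊕0⊕0⊕0 = 0
s4 (pos 4,5,6,7,12,13,14,15): 1⊕0⊕1⊕1⊕0⊕1⊕0⊕0 = 0
s8 (pos 8,9,10,11,12,13,14,15): 1⊕0⊕1⊕0⊕0⊕1⊕0⊕0 = 1
Syndrome s8…s1 = 1000 → error at position 8.

1000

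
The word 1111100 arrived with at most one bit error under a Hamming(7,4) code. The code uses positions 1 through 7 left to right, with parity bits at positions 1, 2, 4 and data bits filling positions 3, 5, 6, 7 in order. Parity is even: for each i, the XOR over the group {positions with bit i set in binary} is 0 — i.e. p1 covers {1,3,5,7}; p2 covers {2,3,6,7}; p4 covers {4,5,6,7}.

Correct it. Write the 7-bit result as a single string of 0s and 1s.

s1 (pos 1,3,5,7): 1⊕1⊕1⊕0 = 1
s2 (pos 2,3,6,7): 1⊕1⊕0⊕0 = 0
s4 (pos 4,5,6,7): 1⊕1⊕0⊕0 = 0
Syndrome s4…s1 = 001 → error at position 1.
Flip position 1: 1111100 → 0111100

0111100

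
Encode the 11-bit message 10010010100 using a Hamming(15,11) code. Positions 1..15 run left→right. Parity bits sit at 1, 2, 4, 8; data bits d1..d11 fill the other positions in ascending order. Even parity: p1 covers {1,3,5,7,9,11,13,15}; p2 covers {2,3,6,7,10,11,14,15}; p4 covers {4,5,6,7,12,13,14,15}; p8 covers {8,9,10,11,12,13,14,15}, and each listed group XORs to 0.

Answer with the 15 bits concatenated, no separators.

011000100010100

Place data at non-parity positions: p1 p2 1 p4 0 0 1 p8 0 0 1 0 1 0 0
p1 (pos 1,3,5,7,9,11,13,15): XOR of data positions = 1⊕0⊕1⊕0⊕1⊕1⊕0 = 0
p2 (pos 2,3,6,7,10,11,14,15): XOR of data positions = 1⊕0⊕1⊕0⊕1⊕0⊕0 = 1
p4 (pos 4,5,6,7,12,13,14,15): XOR of data positions = 0⊕0⊕1⊕0⊕1⊕0⊕0 = 0
p8 (pos 8,9,10,11,12,13,14,15): XOR of data positions = 0⊕0⊕1⊕0⊕1⊕0⊕0 = 0
Codeword: 011000100010100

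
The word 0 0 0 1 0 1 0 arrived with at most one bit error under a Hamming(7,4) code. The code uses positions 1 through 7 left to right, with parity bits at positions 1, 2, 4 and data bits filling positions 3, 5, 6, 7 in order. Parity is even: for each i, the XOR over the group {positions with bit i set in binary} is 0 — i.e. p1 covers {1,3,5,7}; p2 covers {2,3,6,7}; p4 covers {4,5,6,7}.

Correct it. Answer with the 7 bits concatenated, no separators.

s1 (pos 1,3,5,7): 0⊕0⊕0⊕0 = 0
s2 (pos 2,3,6,7): 0⊕0⊕1⊕0 = 1
s4 (pos 4,5,6,7): 1⊕0⊕1⊕0 = 0
Syndrome s4…s1 = 010 → error at position 2.
Flip position 2: 0001010 → 0101010

0101010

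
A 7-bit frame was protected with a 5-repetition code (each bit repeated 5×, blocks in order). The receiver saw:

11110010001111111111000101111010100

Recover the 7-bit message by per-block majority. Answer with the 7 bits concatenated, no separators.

Block 1 (11110): 4 ones → 1
Block 2 (01000): 1 one → 0
Block 3 (11111): 5 ones → 1
Block 4 (11111): 5 ones → 1
Block 5 (00010): 1 one → 0
Block 6 (11110): 4 ones → 1
Block 7 (10100): 2 ones → 0

1011010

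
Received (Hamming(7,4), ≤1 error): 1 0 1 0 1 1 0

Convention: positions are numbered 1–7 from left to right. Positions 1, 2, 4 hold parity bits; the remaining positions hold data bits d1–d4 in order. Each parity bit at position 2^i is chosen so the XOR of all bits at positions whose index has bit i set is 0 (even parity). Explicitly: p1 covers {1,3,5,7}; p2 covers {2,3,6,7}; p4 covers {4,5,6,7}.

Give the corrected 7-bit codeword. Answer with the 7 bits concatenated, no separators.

0010110

s1 (pos 1,3,5,7): 1⊕1⊕1⊕0 = 1
s2 (pos 2,3,6,7): 0⊕1⊕1⊕0 = 0
s4 (pos 4,5,6,7): 0⊕1⊕1⊕0 = 0
Syndrome s4…s1 = 001 → error at position 1.
Flip position 1: 1010110 → 0010110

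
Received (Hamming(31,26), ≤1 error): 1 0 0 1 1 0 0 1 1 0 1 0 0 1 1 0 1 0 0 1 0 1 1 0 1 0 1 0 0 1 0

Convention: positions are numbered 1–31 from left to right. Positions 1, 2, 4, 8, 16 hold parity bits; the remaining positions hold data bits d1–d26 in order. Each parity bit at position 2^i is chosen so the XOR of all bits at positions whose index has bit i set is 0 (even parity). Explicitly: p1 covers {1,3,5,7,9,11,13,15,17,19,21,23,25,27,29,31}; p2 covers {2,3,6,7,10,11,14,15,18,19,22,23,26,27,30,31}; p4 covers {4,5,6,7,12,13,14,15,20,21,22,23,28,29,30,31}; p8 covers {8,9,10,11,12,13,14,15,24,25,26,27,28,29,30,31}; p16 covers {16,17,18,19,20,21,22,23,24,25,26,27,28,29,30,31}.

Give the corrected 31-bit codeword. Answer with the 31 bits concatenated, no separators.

1001100110100110101101101010010

s1 (pos 1,3,5,7,9,11,13,15,17,19,21,23,25,27,29,31): 1⊕0⊕1⊕0⊕1⊕1⊕0⊕1⊕1⊕0⊕0⊕1⊕1⊕1⊕0⊕0 = 1
s2 (pos 2,3,6,7,10,11,14,15,18,19,22,23,26,27,30,31): 0⊕0⊕0⊕0⊕0⊕1⊕1⊕1⊕0⊕0⊕1⊕1⊕0⊕1⊕1⊕0 = 1
s4 (pos 4,5,6,7,12,13,14,15,20,21,22,23,28,29,30,31): 1⊕1⊕0⊕0⊕0⊕0⊕1⊕1⊕1⊕0⊕1⊕1⊕0⊕0⊕1⊕0 = 0
s8 (pos 8,9,10,11,12,13,14,15,24,25,26,27,28,29,30,31): 1⊕1⊕0⊕1⊕0⊕0⊕1⊕1⊕0⊕1⊕0⊕1⊕0⊕0⊕1⊕0 = 0
s16 (pos 16,17,18,19,20,21,22,23,24,25,26,27,28,29,30,31): 0⊕1⊕0⊕0⊕1⊕0⊕1⊕1⊕0⊕1⊕0⊕1⊕0⊕0⊕1⊕0 = 1
Syndrome s16…s1 = 10011 → error at position 19.
Flip position 19: 1001100110100110100101101010010 → 1001100110100110101101101010010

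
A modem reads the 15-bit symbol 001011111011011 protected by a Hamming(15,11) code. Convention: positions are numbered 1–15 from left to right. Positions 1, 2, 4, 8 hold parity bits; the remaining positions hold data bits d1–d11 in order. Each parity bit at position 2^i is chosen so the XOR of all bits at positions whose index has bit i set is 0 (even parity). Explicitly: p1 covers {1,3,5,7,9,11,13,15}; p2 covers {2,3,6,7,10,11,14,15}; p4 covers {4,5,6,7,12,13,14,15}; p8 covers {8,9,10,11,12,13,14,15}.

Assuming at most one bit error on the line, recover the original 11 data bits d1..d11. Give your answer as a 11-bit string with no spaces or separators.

11111011011

s1 (pos 1,3,5,7,9,11,13,15): 0⊕1⊕1⊕1⊕1⊕1⊕0⊕1 = 0
s2 (pos 2,3,6,7,10,11,14,15): 0⊕1⊕1⊕1⊕0⊕1⊕1⊕1 = 0
s4 (pos 4,5,6,7,12,13,14,15): 0⊕1⊕1⊕1⊕1⊕0⊕1⊕1 = 0
s8 (pos 8,9,10,11,12,13,14,15): 1⊕1⊕0⊕1⊕1⊕0⊕1⊕1 = 0
Syndrome s8…s1 = 0000 → no error.
Read data bits from positions 3,5,6,7,9,10,11,12,13,14,15: 11111011011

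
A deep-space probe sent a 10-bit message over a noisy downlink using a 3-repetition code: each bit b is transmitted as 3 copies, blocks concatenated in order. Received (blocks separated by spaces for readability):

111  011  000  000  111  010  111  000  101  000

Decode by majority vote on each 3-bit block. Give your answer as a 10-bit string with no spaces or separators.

1100101010

Block 1 (111): 3 ones → 1
Block 2 (011): 2 ones → 1
Block 3 (000): 0 ones → 0
Block 4 (000): 0 ones → 0
Block 5 (111): 3 ones → 1
Block 6 (010): 1 one → 0
Block 7 (111): 3 ones → 1
Block 8 (000): 0 ones → 0
Block 9 (101): 2 ones → 1
Block 10 (000): 0 ones → 0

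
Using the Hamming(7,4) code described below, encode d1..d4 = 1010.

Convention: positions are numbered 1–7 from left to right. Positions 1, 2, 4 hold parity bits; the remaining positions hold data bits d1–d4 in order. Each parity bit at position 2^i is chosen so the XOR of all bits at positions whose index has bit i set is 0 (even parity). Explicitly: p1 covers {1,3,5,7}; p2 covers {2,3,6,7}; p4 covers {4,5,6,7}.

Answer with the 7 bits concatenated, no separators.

Place data at non-parity positions: p1 p2 1 p4 0 1 0
p1 (pos 1,3,5,7): XOR of data positions = 1⊕0⊕0 = 1
p2 (pos 2,3,6,7): XOR of data positions = 1⊕1⊕0 = 0
p4 (pos 4,5,6,7): XOR of data positions = 0⊕1⊕0 = 1
Codeword: 1011010

1011010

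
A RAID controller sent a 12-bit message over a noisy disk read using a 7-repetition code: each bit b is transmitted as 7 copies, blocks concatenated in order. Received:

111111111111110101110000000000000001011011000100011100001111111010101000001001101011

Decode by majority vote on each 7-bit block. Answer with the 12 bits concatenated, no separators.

111001001001

Block 1 (1111111): 7 ones → 1
Block 2 (1111111): 7 ones → 1
Block 3 (0101110): 4 ones → 1
Block 4 (0000000): 0 ones → 0
Block 5 (0000000): 0 ones → 0
Block 6 (1011011): 5 ones → 1
Block 7 (0001000): 1 one → 0
Block 8 (1110000): 3 ones → 0
Block 9 (1111111): 7 ones → 1
Block 10 (0101010): 3 ones → 0
Block 11 (0000100): 1 one → 0
Block 12 (1101011): 5 ones → 1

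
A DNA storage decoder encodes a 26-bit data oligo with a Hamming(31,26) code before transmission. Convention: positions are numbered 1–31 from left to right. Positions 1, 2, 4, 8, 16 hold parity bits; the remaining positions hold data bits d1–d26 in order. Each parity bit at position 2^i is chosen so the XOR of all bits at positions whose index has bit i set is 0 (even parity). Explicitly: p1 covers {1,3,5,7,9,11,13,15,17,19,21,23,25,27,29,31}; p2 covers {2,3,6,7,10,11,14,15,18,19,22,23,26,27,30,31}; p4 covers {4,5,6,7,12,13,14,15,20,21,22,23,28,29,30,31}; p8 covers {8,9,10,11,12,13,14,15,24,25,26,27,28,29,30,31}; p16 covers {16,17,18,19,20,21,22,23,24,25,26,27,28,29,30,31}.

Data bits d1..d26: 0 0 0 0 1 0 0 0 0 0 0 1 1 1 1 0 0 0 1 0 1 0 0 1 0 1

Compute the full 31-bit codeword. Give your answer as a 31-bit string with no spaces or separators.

Place data at non-parity positions: p1 p2 0 p4 0 0 0 p8 1 0 0 0 0 0 0 p16 1 1 1 1 0 0 0 1 0 1 0 0 1 0 1
p1 (pos 1,3,5,7,9,11,13,15,17,19,21,23,25,27,29,31): XOR of data positions = 0⊕0⊕0⊕1⊕0⊕0⊕0⊕1⊕1⊕0⊕0⊕0⊕0⊕1⊕1 = 1
p2 (pos 2,3,6,7,10,11,14,15,18,19,22,23,26,27,30,31): XOR of data positions = 0⊕0⊕0⊕0⊕0⊕0⊕0⊕1⊕1⊕0⊕0⊕1⊕0⊕0⊕1 = 0
p4 (pos 4,5,6,7,12,13,14,15,20,21,22,23,28,29,30,31): XOR of data positions = 0⊕0⊕0⊕0⊕0⊕0⊕0⊕1⊕0⊕0⊕0⊕0⊕1⊕0⊕1 = 1
p8 (pos 8,9,10,11,12,13,14,15,24,25,26,27,28,29,30,31): XOR of data positions = 1⊕0⊕0⊕0⊕0⊕0⊕0⊕1⊕0⊕1⊕0⊕0⊕1⊕0⊕1 = 1
p16 (pos 16,17,18,19,20,21,22,23,24,25,26,27,28,29,30,31): XOR of data positions = 1⊕1⊕1⊕1⊕0⊕0⊕0⊕1⊕0⊕1⊕0⊕0⊕1⊕0⊕1 = 0
Codeword: 1001000110000000111100010100101

1001000110000000111100010100101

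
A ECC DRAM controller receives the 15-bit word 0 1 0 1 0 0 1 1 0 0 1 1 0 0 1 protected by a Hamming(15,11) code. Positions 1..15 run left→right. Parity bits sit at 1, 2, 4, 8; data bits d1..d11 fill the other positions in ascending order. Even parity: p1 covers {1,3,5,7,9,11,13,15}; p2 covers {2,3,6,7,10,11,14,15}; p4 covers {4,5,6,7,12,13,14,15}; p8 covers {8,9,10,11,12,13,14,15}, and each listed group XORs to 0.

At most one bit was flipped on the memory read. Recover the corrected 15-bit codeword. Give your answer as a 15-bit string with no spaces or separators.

110100110011001

s1 (pos 1,3,5,7,9,11,13,15): 0⊕0⊕0⊕1⊕0⊕1⊕0⊕1 = 1
s2 (pos 2,3,6,7,10,11,14,15): 1⊕0⊕0⊕1⊕0⊕1⊕0⊕1 = 0
s4 (pos 4,5,6,7,12,13,14,15): 1⊕0⊕0⊕1⊕1⊕0⊕0⊕1 = 0
s8 (pos 8,9,10,11,12,13,14,15): 1⊕0⊕0⊕1⊕1⊕0⊕0⊕1 = 0
Syndrome s8…s1 = 0001 → error at position 1.
Flip position 1: 010100110011001 → 110100110011001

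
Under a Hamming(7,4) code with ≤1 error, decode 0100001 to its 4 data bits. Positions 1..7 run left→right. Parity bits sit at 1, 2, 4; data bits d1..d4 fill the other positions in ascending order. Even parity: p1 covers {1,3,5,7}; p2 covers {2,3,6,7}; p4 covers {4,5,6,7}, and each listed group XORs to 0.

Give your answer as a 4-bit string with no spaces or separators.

s1 (pos 1,3,5,7): 0⊕0⊕0⊕1 = 1
s2 (pos 2,3,6,7): 1⊕0⊕0⊕1 = 0
s4 (pos 4,5,6,7): 0⊕0⊕0⊕1 = 1
Syndrome s4…s1 = 101 → error at position 5.
Flip position 5: 0100001 → 0100101
Read data bits from positions 3,5,6,7: 0101

0101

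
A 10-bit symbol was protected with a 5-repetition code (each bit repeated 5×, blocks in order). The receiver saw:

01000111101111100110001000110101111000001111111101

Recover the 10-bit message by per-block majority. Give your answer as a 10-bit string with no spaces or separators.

0110011011

Block 1 (01000): 1 one → 0
Block 2 (11110): 4 ones → 1
Block 3 (11111): 5 ones → 1
Block 4 (00110): 2 ones → 0
Block 5 (00100): 1 one → 0
Block 6 (01101): 3 ones → 1
Block 7 (01111): 4 ones → 1
Block 8 (00000): 0 ones → 0
Block 9 (11111): 5 ones → 1
Block 10 (11101): 4 ones → 1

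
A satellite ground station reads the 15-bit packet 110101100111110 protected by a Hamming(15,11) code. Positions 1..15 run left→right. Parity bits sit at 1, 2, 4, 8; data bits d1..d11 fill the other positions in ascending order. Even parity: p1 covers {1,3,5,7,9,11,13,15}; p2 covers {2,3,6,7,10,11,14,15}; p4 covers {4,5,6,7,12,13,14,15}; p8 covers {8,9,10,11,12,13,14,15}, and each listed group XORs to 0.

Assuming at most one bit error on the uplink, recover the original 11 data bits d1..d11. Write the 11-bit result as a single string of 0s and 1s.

s1 (pos 1,3,5,7,9,11,13,15): 1⊕0⊕0⊕1⊕0⊕1⊕1⊕0 = 0
s2 (pos 2,3,6,7,10,11,14,15): 1⊕0⊕1⊕1⊕1⊕1⊕1⊕0 = 0
s4 (pos 4,5,6,7,12,13,14,15): 1⊕0⊕1⊕1⊕1⊕1⊕1⊕0 = 0
s8 (pos 8,9,10,11,12,13,14,15): 0⊕0⊕1⊕1⊕1⊕1⊕1⊕0 = 1
Syndrome s8…s1 = 1000 → error at position 8.
Flip position 8: 110101100111110 → 110101110111110
Read data bits from positions 3,5,6,7,9,10,11,12,13,14,15: 00110111110

00110111110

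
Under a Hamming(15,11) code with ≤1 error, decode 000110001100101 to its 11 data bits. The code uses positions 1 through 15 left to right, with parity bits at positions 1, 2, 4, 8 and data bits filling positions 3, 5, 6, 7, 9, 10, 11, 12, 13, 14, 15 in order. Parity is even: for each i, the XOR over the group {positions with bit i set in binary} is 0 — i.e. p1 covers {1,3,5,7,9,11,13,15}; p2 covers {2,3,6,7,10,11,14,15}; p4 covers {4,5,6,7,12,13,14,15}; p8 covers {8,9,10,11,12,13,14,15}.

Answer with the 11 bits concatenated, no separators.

s1 (pos 1,3,5,7,9,11,13,15): 0⊕0⊕1⊕0⊕1⊕0⊕1⊕1 = 0
s2 (pos 2,3,6,7,10,11,14,15): 0⊕0⊕0⊕0⊕1⊕0⊕0⊕1 = 0
s4 (pos 4,5,6,7,12,13,14,15): 1⊕1⊕0⊕0⊕0⊕1⊕0⊕1 = 0
s8 (pos 8,9,10,11,12,13,14,15): 0⊕1⊕1⊕0⊕0⊕1⊕0⊕1 = 0
Syndrome s8…s1 = 0000 → no error.
Read data bits from positions 3,5,6,7,9,10,11,12,13,14,15: 01001100101

01001100101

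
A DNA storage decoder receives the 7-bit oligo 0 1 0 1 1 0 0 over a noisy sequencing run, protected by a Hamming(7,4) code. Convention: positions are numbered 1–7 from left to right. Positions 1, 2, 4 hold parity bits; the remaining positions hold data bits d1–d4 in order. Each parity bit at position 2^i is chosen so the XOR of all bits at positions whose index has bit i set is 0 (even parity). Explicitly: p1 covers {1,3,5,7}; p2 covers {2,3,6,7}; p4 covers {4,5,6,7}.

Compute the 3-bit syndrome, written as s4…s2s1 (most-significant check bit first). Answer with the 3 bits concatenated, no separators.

011

s1 (pos 1,3,5,7): 0⊕0⊕1⊕0 = 1
s2 (pos 2,3,6,7): 1⊕0⊕0⊕0 = 1
s4 (pos 4,5,6,7): 1⊕1⊕0⊕0 = 0
Syndrome s4…s1 = 011 → error at position 3.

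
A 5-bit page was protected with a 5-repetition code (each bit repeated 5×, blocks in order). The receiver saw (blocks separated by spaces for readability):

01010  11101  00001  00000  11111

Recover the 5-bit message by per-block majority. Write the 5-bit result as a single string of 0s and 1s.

01001

Block 1 (01010): 2 ones → 0
Block 2 (11101): 4 ones → 1
Block 3 (00001): 1 one → 0
Block 4 (00000): 0 ones → 0
Block 5 (11111): 5 ones → 1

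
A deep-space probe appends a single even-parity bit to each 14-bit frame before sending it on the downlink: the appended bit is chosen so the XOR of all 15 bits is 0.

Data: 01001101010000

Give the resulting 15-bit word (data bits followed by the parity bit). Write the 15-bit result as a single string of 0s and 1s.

010011010100001

XOR of the 14 data bits: 0⊕1⊕0⊕0⊕1⊕1⊕0⊕1⊕0⊕1⊕0⊕0⊕0⊕0 = 1
Parity bit = 1 (so all 15 bits XOR to 0).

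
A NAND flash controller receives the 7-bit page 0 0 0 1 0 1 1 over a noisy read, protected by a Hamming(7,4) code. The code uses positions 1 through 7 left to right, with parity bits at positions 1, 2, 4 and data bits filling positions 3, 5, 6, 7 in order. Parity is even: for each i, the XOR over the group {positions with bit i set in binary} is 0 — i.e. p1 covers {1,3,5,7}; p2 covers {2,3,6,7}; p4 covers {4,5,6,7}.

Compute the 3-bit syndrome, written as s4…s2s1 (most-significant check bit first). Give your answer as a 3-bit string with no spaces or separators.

s1 (pos 1,3,5,7): 0⊕0⊕0⊕1 = 1
s2 (pos 2,3,6,7): 0⊕0⊕1⊕1 = 0
s4 (pos 4,5,6,7): 1⊕0⊕1⊕1 = 1
Syndrome s4…s1 = 101 → error at position 5.

101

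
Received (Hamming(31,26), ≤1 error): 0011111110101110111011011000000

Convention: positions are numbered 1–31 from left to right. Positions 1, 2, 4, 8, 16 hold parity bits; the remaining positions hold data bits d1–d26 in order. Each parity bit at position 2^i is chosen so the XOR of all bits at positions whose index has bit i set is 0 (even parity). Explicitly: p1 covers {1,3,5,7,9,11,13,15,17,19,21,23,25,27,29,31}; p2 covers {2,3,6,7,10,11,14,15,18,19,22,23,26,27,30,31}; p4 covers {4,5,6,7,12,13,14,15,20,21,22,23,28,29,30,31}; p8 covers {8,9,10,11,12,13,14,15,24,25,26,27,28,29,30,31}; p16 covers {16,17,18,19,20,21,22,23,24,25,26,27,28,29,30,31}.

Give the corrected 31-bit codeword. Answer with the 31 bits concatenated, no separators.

0011111110101110111011111000000

s1 (pos 1,3,5,7,9,11,13,15,17,19,21,23,25,27,29,31): 0⊕1⊕1⊕1⊕1⊕1⊕1⊕1⊕1⊕1⊕1⊕0⊕1⊕0⊕0⊕0 = 1
s2 (pos 2,3,6,7,10,11,14,15,18,19,22,23,26,27,30,31): 0⊕1⊕1⊕1⊕0⊕1⊕1⊕1⊕1⊕1⊕1⊕0⊕0⊕0⊕0⊕0 = 1
s4 (pos 4,5,6,7,12,13,14,15,20,21,22,23,28,29,30,31): 1⊕1⊕1⊕1⊕0⊕1⊕1⊕1⊕0⊕1⊕1⊕0⊕0⊕0⊕0⊕0 = 1
s8 (pos 8,9,10,11,12,13,14,15,24,25,26,27,28,29,30,31): 1⊕1⊕0⊕1⊕0⊕1⊕1⊕1⊕1⊕1⊕0⊕0⊕0⊕0⊕0⊕0 = 0
s16 (pos 16,17,18,19,20,21,22,23,24,25,26,27,28,29,30,31): 0⊕1⊕1⊕1⊕0⊕1⊕1⊕0⊕1⊕1⊕0⊕0⊕0⊕0⊕0⊕0 = 1
Syndrome s16…s1 = 10111 → error at position 23.
Flip position 23: 0011111110101110111011011000000 → 0011111110101110111011111000000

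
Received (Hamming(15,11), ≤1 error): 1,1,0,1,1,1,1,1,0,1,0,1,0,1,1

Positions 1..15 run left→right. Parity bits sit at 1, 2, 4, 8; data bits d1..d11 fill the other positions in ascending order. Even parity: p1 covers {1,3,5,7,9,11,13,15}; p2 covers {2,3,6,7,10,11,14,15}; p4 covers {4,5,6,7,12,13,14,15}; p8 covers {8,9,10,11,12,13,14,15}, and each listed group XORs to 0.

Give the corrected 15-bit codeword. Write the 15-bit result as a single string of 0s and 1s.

110111110100011

s1 (pos 1,3,5,7,9,11,13,15): 1⊕0⊕1⊕1⊕0⊕0⊕0⊕1 = 0
s2 (pos 2,3,6,7,10,11,14,15): 1⊕0⊕1⊕1⊕1⊕0⊕1⊕1 = 0
s4 (pos 4,5,6,7,12,13,14,15): 1⊕1⊕1⊕1⊕1⊕0⊕1⊕1 = 1
s8 (pos 8,9,10,11,12,13,14,15): 1⊕0⊕1⊕0⊕1⊕0⊕1⊕1 = 1
Syndrome s8…s1 = 1100 → error at position 12.
Flip position 12: 110111110101011 → 110111110100011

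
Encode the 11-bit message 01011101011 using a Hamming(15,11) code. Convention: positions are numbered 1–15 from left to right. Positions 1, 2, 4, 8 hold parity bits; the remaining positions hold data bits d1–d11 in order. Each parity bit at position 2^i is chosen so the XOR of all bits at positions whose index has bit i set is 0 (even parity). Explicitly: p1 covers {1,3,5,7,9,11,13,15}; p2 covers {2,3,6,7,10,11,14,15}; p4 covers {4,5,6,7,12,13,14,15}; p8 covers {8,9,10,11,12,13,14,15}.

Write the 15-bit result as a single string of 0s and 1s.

Place data at non-parity positions: p1 p2 0 p4 1 0 1 p8 1 1 0 1 0 1 1
p1 (pos 1,3,5,7,9,11,13,15): XOR of data positions = 0⊕1⊕1⊕1⊕0⊕0⊕1 = 0
p2 (pos 2,3,6,7,10,11,14,15): XOR of data positions = 0⊕0⊕1⊕1⊕0⊕1⊕1 = 0
p4 (pos 4,5,6,7,12,13,14,15): XOR of data positions = 1⊕0⊕1⊕1⊕0⊕1⊕1 = 1
p8 (pos 8,9,10,11,12,13,14,15): XOR of data positions = 1⊕1⊕0⊕1⊕0⊕1⊕1 = 1
Codeword: 000110111101011

000110111101011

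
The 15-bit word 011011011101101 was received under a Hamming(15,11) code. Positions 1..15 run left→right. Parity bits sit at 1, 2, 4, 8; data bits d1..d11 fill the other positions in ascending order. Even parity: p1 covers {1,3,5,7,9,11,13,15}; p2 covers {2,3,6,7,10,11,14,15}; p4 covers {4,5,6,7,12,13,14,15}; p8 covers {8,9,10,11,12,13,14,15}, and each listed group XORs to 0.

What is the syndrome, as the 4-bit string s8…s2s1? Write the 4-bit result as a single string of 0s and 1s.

s1 (pos 1,3,5,7,9,11,13,15): 0⊕1⊕1⊕0⊕1⊕0⊕1⊕1 = 1
s2 (pos 2,3,6,7,10,11,14,15): 1⊕1⊕1⊕0⊕1⊕0⊕0⊕1 = 1
s4 (pos 4,5,6,7,12,13,14,15): 0⊕1⊕1⊕0⊕1⊕1⊕0⊕1 = 1
s8 (pos 8,9,10,11,12,13,14,15): 1⊕1⊕1⊕0⊕1⊕1⊕0⊕1 = 0
Syndrome s8…s1 = 0111 → error at position 7.

0111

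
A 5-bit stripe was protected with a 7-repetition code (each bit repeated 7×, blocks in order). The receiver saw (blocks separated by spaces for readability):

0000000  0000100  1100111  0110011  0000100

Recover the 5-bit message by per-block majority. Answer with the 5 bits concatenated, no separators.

Block 1 (0000000): 0 ones → 0
Block 2 (0000100): 1 one → 0
Block 3 (1100111): 5 ones → 1
Block 4 (0110011): 4 ones → 1
Block 5 (0000100): 1 one → 0

00110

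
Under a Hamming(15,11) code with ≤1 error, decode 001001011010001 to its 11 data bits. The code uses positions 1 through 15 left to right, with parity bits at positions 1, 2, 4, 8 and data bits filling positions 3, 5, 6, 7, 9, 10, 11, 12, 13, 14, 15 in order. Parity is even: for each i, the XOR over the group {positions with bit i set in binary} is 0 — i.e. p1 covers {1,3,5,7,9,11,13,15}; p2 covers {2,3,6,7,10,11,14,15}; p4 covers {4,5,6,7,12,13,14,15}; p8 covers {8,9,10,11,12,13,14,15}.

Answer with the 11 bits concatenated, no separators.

10101010001

s1 (pos 1,3,5,7,9,11,13,15): 0⊕1⊕0⊕0⊕1⊕1⊕0⊕1 = 0
s2 (pos 2,3,6,7,10,11,14,15): 0⊕1⊕1⊕0⊕0⊕1⊕0⊕1 = 0
s4 (pos 4,5,6,7,12,13,14,15): 0⊕0⊕1⊕0⊕0⊕0⊕0⊕1 = 0
s8 (pos 8,9,10,11,12,13,14,15): 1⊕1⊕0⊕1⊕0⊕0⊕0⊕1 = 0
Syndrome s8…s1 = 0000 → no error.
Read data bits from positions 3,5,6,7,9,10,11,12,13,14,15: 10101010001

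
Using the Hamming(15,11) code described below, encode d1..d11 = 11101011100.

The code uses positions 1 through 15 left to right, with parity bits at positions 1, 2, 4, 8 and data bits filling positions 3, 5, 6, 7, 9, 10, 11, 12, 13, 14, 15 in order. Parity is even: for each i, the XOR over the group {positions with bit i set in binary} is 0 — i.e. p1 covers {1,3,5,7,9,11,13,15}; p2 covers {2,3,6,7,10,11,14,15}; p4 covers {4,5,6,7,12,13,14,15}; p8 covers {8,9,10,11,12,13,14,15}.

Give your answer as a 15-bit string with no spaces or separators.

Place data at non-parity positions: p1 p2 1 p4 1 1 0 p8 1 0 1 1 1 0 0
p1 (pos 1,3,5,7,9,11,13,15): XOR of data positions = 1⊕1⊕0⊕1⊕1⊕1⊕0 = 1
p2 (pos 2,3,6,7,10,11,14,15): XOR of data positions = 1⊕1⊕0⊕0⊕1⊕0⊕0 = 1
p4 (pos 4,5,6,7,12,13,14,15): XOR of data positions = 1⊕1⊕0⊕1⊕1⊕0⊕0 = 0
p8 (pos 8,9,10,11,12,13,14,15): XOR of data positions = 1⊕0⊕1⊕1⊕1⊕0⊕0 = 0
Codeword: 111011001011100

111011001011100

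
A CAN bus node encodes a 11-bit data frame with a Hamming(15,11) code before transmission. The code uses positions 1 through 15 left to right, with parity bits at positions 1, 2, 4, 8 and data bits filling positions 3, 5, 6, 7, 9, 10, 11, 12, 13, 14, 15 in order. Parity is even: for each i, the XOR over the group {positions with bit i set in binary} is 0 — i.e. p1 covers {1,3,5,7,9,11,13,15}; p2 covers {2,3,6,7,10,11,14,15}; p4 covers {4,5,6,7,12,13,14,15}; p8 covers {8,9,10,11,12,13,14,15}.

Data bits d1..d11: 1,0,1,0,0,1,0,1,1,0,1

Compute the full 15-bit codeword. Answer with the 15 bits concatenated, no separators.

101001000101101

Place data at non-parity positions: p1 p2 1 p4 0 1 0 p8 0 1 0 1 1 0 1
p1 (pos 1,3,5,7,9,11,13,15): XOR of data positions = 1⊕0⊕0⊕0⊕0⊕1⊕1 = 1
p2 (pos 2,3,6,7,10,11,14,15): XOR of data positions = 1⊕1⊕0⊕1⊕0⊕0⊕1 = 0
p4 (pos 4,5,6,7,12,13,14,15): XOR of data positions = 0⊕1⊕0⊕1⊕1⊕0⊕1 = 0
p8 (pos 8,9,10,11,12,13,14,15): XOR of data positions = 0⊕1⊕0⊕1⊕1⊕0⊕1 = 0
Codeword: 101001000101101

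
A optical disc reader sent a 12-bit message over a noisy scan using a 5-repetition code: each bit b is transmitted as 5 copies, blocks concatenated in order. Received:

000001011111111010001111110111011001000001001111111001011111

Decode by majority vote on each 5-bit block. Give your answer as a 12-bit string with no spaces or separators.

Block 1 (00000): 0 ones → 0
Block 2 (10111): 4 ones → 1
Block 3 (11111): 5 ones → 1
Block 4 (01000): 1 one → 0
Block 5 (11111): 5 ones → 1
Block 6 (10111): 4 ones → 1
Block 7 (01100): 2 ones → 0
Block 8 (10000): 1 one → 0
Block 9 (01001): 2 ones → 0
Block 10 (11111): 5 ones → 1
Block 11 (10010): 2 ones → 0
Block 12 (11111): 5 ones → 1

011011000101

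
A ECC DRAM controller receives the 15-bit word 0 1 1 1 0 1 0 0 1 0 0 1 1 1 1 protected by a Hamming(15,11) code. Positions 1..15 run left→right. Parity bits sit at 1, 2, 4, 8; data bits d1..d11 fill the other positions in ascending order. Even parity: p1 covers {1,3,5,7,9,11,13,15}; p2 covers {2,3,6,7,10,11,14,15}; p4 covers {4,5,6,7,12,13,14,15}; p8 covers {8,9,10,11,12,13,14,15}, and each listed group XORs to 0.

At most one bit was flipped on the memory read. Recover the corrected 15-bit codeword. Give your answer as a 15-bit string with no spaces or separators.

011101001101111

s1 (pos 1,3,5,7,9,11,13,15): 0⊕1⊕0⊕0⊕1⊕0⊕1⊕1 = 0
s2 (pos 2,3,6,7,10,11,14,15): 1⊕1⊕1⊕0⊕0⊕0⊕1⊕1 = 1
s4 (pos 4,5,6,7,12,13,14,15): 1⊕0⊕1⊕0⊕1⊕1⊕1⊕1 = 0
s8 (pos 8,9,10,11,12,13,14,15): 0⊕1⊕0⊕0⊕1⊕1⊕1⊕1 = 1
Syndrome s8…s1 = 1010 → error at position 10.
Flip position 10: 011101001001111 → 011101001101111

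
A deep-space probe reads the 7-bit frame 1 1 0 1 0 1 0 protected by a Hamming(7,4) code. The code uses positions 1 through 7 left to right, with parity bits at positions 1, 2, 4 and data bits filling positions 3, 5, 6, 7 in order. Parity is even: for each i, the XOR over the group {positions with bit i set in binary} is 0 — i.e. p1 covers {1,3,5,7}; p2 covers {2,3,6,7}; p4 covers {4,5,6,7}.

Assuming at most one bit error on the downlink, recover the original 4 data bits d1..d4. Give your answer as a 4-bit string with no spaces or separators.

0010

s1 (pos 1,3,5,7): 1⊕0⊕0⊕0 = 1
s2 (pos 2,3,6,7): 1⊕0⊕1⊕0 = 0
s4 (pos 4,5,6,7): 1⊕0⊕1⊕0 = 0
Syndrome s4…s1 = 001 → error at position 1.
Flip position 1: 1101010 → 0101010
Read data bits from positions 3,5,6,7: 0010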